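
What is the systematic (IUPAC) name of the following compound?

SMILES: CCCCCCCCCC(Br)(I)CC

3-bromo-3-iodododecane

The longest continuous carbon chain has 12 atoms, so the parent hydride is dodecane.
Number the chain so that the substituent locant set {3,3} is lower than {10,10} at the first point of difference.
That gives a bromo group at C-3; an iodo group at C-3.
Prefixes are listed alphabetically: bromo, iodo.
Assembling the pieces gives 3-bromo-3-iodododecane.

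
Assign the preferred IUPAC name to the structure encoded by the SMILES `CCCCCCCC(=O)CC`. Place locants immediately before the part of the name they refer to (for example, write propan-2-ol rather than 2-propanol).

decan-3-one

The longest carbon chain that includes the carbonyl has 10 carbons, so the parent hydride is decane.
The highest-priority functional group is a ketone (C=O on an internal carbon), so the name ends in -one.
The numbering direction is chosen so that numbering from this end puts the carbonyl group at C-3 rather than C-8.
That gives the carbonyl at C-3.
Putting it together: decan-3-one.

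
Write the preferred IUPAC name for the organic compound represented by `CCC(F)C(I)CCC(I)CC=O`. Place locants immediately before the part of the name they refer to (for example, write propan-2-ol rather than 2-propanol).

The longest carbon chain that includes the –CHO group has 9 carbons, so the parent hydride is nonane.
The principal characteristic group is an aldehyde (terminal –CHO), named with the suffix -al.
The numbering direction is chosen so that the aldehyde carbon is C-1 by definition.
That gives a fluoro group at C-7; iodo groups at C-3 and C-6.
Prefixes are listed alphabetically: fluoro, iodo.
Assembling the pieces gives 7-fluoro-3,6-diiodononanal.

7-fluoro-3,6-diiodononanal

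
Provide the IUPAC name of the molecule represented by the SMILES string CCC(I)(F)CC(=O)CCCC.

3-fluoro-3-iodononan-5-one

Counting along the main chain through the carbonyl gives 9 carbons: the parent is nonane.
The highest-priority functional group is a ketone (C=O on an internal carbon), so the name ends in -one.
Choose the numbering such that the substituent locant set {3,3} is lower than {7,7} at the first point of difference.
With this numbering: the carbonyl at C-5; a fluoro group at C-3; an iodo group at C-3.
Prefixes are listed alphabetically: fluoro, iodo.
Putting it together: 3-fluoro-3-iodononan-5-one.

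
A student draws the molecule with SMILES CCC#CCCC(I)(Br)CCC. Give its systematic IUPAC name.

The longest carbon chain that includes the multiple bond has 10 carbons, so the parent hydride is decane.
There is one C≡C triple bond, indicated by the ending -yne.
Choose the numbering such that numbering from this end puts the triple bond at C-3 rather than C-7.
This places the triple bond between C-3 and C-4; a bromo group at C-7; an iodo group at C-7.
Prefixes are listed alphabetically: bromo, iodo.
Putting it together: 7-bromo-7-iododec-3-yne.

7-bromo-7-iododec-3-yne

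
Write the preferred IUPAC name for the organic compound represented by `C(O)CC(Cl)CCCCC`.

The longest carbon chain that includes the –OH group has 8 carbons, so the parent hydride is octane.
The principal characteristic group is an alcohol (–OH), named with the suffix -ol.
The numbering direction is chosen so that numbering from this end puts the hydroxyl group at C-1 rather than C-8.
This places the hydroxyl at C-1; a chloro group at C-3.
Putting it together: 3-chlorooctan-1-ol.

3-chlorooctan-1-ol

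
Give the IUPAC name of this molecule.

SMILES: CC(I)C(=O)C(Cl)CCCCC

The longest carbon chain that includes the carbonyl has 9 carbons, so the parent hydride is nonane.
The highest-priority functional group is a ketone (C=O on an internal carbon), so the name ends in -one.
Number the chain so that numbering from this end puts the carbonyl group at C-3 rather than C-7.
This places the carbonyl at C-3; a chloro group at C-4; an iodo group at C-2.
Substituent prefixes are cited in alphabetical order (multiplying prefixes like di-/tri- are ignored for ordering).
Assembling the pieces gives 4-chloro-2-iodononan-3-one.

4-chloro-2-iodononan-3-one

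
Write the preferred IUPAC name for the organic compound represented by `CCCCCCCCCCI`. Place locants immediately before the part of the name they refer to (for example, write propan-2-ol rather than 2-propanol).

1-iododecane

The longest carbon chain is 10 atoms: the parent is decane.
Choose the numbering such that the substituent locant set {1} is lower than {10} at the first point of difference.
That gives an iodo group at C-1.
The name is 1-iododecane.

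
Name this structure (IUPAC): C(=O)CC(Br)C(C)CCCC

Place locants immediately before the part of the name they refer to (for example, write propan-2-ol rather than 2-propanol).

3-bromo-4-methyloctanal

The longest carbon chain that includes the –CHO group has 8 carbons, so the parent hydride is octane.
An aldehyde (terminal –CHO) is the principal characteristic group, giving the suffix -al.
The numbering direction is chosen so that the aldehyde carbon is C-1 by definition.
With this numbering: a bromo group at C-3; a methyl group at C-4.
Prefixes are listed alphabetically: bromo, methyl.
Assembling the pieces gives 3-bromo-4-methyloctanal.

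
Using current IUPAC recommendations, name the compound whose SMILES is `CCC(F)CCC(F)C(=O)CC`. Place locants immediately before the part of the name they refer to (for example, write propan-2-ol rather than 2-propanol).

4,7-difluorononan-3-one

Counting along the main chain through the carbonyl gives 9 carbons: the parent is nonane.
The highest-priority functional group is a ketone (C=O on an internal carbon), so the name ends in -one.
The numbering direction is chosen so that numbering from this end puts the carbonyl group at C-3 rather than C-7.
That gives the carbonyl at C-3; fluoro groups at C-4 and C-7.
The name is 4,7-difluorononan-3-one.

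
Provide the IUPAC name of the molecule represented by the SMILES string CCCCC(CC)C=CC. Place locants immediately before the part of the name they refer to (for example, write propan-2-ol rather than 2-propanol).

4-ethyloct-2-ene

The longest chain bearing the multiple bond is 8 carbons long (octane).
The chain contains a C=C double bond, so the unsaturation ending is -ene.
Number the chain so that numbering from this end puts the double bond at C-2 rather than C-6.
That gives the double bond between C-2 and C-3; an ethyl group at C-4.
Putting it together: 4-ethyloct-2-ene.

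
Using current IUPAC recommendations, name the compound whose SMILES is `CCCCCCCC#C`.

The longest chain bearing the multiple bond is 9 carbons long (nonane).
A C≡C triple bond in the chain gives the infix -yne-.
Number the chain so that numbering from this end puts the triple bond at C-1 rather than C-8.
This places the triple bond between C-1 and C-2.
Putting it together: non-1-yne.

non-1-yne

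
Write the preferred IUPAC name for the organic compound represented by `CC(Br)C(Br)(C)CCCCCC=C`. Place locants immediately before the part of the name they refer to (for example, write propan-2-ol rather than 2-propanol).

8,9-dibromo-8-methyldec-1-ene

Counting along the main chain through the multiple bond gives 10 carbons: the parent is decane.
There is one C=C double bond, indicated by the ending -ene.
Number the chain so that numbering from this end puts the double bond at C-1 rather than C-9.
This places the double bond between C-1 and C-2; bromo groups at C-8 and C-9; a methyl group at C-8.
The substituents are ordered alphabetically, ignoring any di-/tri- multipliers.
Putting it together: 8,9-dibromo-8-methyldec-1-ene.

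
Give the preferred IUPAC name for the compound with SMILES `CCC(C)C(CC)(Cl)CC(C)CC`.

The parent chain contains 8 carbons (octane).
The numbering direction is chosen so that the substituent locant set {3,4,4,6} is lower than {3,5,5,6} at the first point of difference.
That gives a chloro group at C-4; an ethyl group at C-4; methyl groups at C-3 and C-6.
The substituents are ordered alphabetically, ignoring any di-/tri- multipliers.
Putting it together: 4-chloro-4-ethyl-3,6-dimethyloctane.

4-chloro-4-ethyl-3,6-dimethyloctane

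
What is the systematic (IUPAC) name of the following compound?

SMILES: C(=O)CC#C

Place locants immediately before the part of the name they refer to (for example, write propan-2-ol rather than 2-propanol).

but-3-ynal

Counting along the main chain through the –CHO group and the multiple bond gives 4 carbons: the parent is butane.
The principal characteristic group is an aldehyde (terminal –CHO), named with the suffix -al.
A C≡C triple bond in the chain gives the infix -yne-.
The numbering direction is chosen so that the aldehyde carbon is C-1 by definition.
This places the triple bond between C-3 and C-4.
Assembling the pieces gives but-3-ynal.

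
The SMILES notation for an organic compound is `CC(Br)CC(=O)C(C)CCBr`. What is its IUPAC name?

1,6-dibromo-3-methylheptan-4-one

The longest chain bearing the carbonyl is 7 carbons long (heptane).
The highest-priority functional group is a ketone (C=O on an internal carbon), so the name ends in -one.
The numbering direction is chosen so that the substituent locant set {1,3,6} is lower than {2,5,7} at the first point of difference.
This places the carbonyl at C-4; bromo groups at C-1 and C-6; a methyl group at C-3.
The substituents are ordered alphabetically, ignoring any di-/tri- multipliers.
The name is 1,6-dibromo-3-methylheptan-4-one.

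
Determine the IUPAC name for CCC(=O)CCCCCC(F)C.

9-fluorodecan-3-one

The longest carbon chain that includes the carbonyl has 10 carbons, so the parent hydride is decane.
The highest-priority functional group is a ketone (C=O on an internal carbon), so the name ends in -one.
The numbering direction is chosen so that numbering from this end puts the carbonyl group at C-3 rather than C-8.
That gives the carbonyl at C-3; a fluoro group at C-9.
The name is 9-fluorodecan-3-one.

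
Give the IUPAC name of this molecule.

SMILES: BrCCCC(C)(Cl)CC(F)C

1-bromo-4-chloro-6-fluoro-4-methylheptane

The longest continuous carbon chain has 7 atoms, so the parent hydride is heptane.
Choose the numbering such that the substituent locant set {1,4,4,6} is lower than {2,4,4,7} at the first point of difference.
With this numbering: a bromo group at C-1; a chloro group at C-4; a fluoro group at C-6; a methyl group at C-4.
Substituent prefixes are cited in alphabetical order (multiplying prefixes like di-/tri- are ignored for ordering).
Putting it together: 1-bromo-4-chloro-6-fluoro-4-methylheptane.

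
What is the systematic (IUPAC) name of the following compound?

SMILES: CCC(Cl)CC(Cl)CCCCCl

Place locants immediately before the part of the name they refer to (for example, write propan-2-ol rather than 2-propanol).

1,5,7-trichlorononane

The longest continuous carbon chain has 9 atoms, so the parent hydride is nonane.
The numbering direction is chosen so that the substituent locant set {1,5,7} is lower than {3,5,9} at the first point of difference.
This places chloro groups at C-1 and C-5 and C-7.
The name is 1,5,7-trichlorononane.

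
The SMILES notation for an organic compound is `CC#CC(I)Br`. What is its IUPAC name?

1-bromo-1-iodobut-2-yne

Counting along the main chain through the multiple bond gives 4 carbons: the parent is butane.
There is one C≡C triple bond, indicated by the ending -yne.
Choose the numbering such that the substituent locant set {1,1} is lower than {4,4} at the first point of difference.
That gives the triple bond between C-2 and C-3; a bromo group at C-1; an iodo group at C-1.
Substituent prefixes are cited in alphabetical order (multiplying prefixes like di-/tri- are ignored for ordering).
Assembling the pieces gives 1-bromo-1-iodobut-2-yne.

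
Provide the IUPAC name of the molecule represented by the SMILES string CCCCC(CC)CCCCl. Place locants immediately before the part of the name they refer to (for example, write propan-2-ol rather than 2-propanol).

1-chloro-4-ethyloctane

The parent chain contains 8 carbons (octane).
Number the chain so that the substituent locant set {1,4} is lower than {5,8} at the first point of difference.
This places a chloro group at C-1; an ethyl group at C-4.
The substituents are ordered alphabetically, ignoring any di-/tri- multipliers.
Assembling the pieces gives 1-chloro-4-ethyloctane.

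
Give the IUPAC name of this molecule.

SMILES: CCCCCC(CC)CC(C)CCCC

7-ethyl-5-methyldodecane

The longest continuous carbon chain has 12 atoms, so the parent hydride is dodecane.
Number the chain so that the substituent locant set {5,7} is lower than {6,8} at the first point of difference.
With this numbering: an ethyl group at C-7; a methyl group at C-5.
The substituents are ordered alphabetically, ignoring any di-/tri- multipliers.
Assembling the pieces gives 7-ethyl-5-methyldodecane.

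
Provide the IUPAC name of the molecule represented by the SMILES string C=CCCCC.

The longest carbon chain that includes the multiple bond has 6 carbons, so the parent hydride is hexane.
The chain contains a C=C double bond, so the unsaturation ending is -ene.
The numbering direction is chosen so that numbering from this end puts the double bond at C-1 rather than C-5.
With this numbering: the double bond between C-1 and C-2.
Putting it together: hex-1-ene.

hex-1-ene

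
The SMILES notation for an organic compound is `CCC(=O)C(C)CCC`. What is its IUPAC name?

The longest carbon chain that includes the carbonyl has 7 carbons, so the parent hydride is heptane.
A ketone (C=O on an internal carbon) is the principal characteristic group, giving the suffix -one.
The numbering direction is chosen so that numbering from this end puts the carbonyl group at C-3 rather than C-5.
This places the carbonyl at C-3; a methyl group at C-4.
Putting it together: 4-methylheptan-3-one.

4-methylheptan-3-one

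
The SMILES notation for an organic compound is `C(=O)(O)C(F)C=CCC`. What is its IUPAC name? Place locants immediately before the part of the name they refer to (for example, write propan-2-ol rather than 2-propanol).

The longest carbon chain that includes the –COOH group and the multiple bond has 6 carbons, so the parent hydride is hexane.
A carboxylic acid (terminal –COOH) is the principal characteristic group, giving the suffix -oic acid.
A C=C double bond in the chain gives the infix -ene-.
The numbering direction is chosen so that the carboxylic acid carbon is C-1 by definition.
With this numbering: the double bond between C-3 and C-4; a fluoro group at C-2.
The name is 2-fluorohex-3-enoic acid.

2-fluorohex-3-enoic acid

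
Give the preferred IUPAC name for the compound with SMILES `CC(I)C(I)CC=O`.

The longest carbon chain that includes the –CHO group has 5 carbons, so the parent hydride is pentane.
An aldehyde (terminal –CHO) is the principal characteristic group, giving the suffix -al.
Number the chain so that the aldehyde carbon is C-1 by definition.
That gives iodo groups at C-3 and C-4.
The name is 3,4-diiodopentanal.

3,4-diiodopentanal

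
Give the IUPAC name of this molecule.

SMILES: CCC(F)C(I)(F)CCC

3,4-difluoro-4-iodoheptane

The parent chain contains 7 carbons (heptane).
Choose the numbering such that the substituent locant set {3,4,4} is lower than {4,4,5} at the first point of difference.
That gives fluoro groups at C-3 and C-4; an iodo group at C-4.
Substituent prefixes are cited in alphabetical order (multiplying prefixes like di-/tri- are ignored for ordering).
The name is 3,4-difluoro-4-iodoheptane.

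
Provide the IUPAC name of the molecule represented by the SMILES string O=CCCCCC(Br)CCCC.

6-bromodecanal

Counting along the main chain through the –CHO group gives 10 carbons: the parent is decane.
The highest-priority functional group is an aldehyde (terminal –CHO), so the name ends in -al.
Number the chain so that the aldehyde carbon is C-1 by definition.
That gives a bromo group at C-6.
Assembling the pieces gives 6-bromodecanal.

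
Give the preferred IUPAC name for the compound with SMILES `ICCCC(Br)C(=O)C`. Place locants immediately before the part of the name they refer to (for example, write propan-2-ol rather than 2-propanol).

Counting along the main chain through the carbonyl gives 6 carbons: the parent is hexane.
The highest-priority functional group is a ketone (C=O on an internal carbon), so the name ends in -one.
The numbering direction is chosen so that numbering from this end puts the carbonyl group at C-2 rather than C-5.
With this numbering: the carbonyl at C-2; a bromo group at C-3; an iodo group at C-6.
Substituent prefixes are cited in alphabetical order (multiplying prefixes like di-/tri- are ignored for ordering).
The name is 3-bromo-6-iodohexan-2-one.

3-bromo-6-iodohexan-2-one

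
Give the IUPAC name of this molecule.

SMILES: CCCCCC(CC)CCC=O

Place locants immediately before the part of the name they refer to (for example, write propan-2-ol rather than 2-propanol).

4-ethylnonanal

The longest chain bearing the –CHO group is 9 carbons long (nonane).
An aldehyde (terminal –CHO) is the principal characteristic group, giving the suffix -al.
The numbering direction is chosen so that the aldehyde carbon is C-1 by definition.
This places an ethyl group at C-4.
The name is 4-ethylnonanal.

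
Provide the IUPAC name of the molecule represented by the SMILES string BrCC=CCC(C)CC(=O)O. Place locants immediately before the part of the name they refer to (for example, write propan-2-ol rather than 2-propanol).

7-bromo-3-methylhept-5-enoic acid

The longest carbon chain that includes the –COOH group and the multiple bond has 7 carbons, so the parent hydride is heptane.
The principal characteristic group is a carboxylic acid (terminal –COOH), named with the suffix -oic acid.
A C=C double bond in the chain gives the infix -ene-.
The numbering direction is chosen so that the carboxylic acid carbon is C-1 by definition.
That gives the double bond between C-5 and C-6; a bromo group at C-7; a methyl group at C-3.
Substituent prefixes are cited in alphabetical order (multiplying prefixes like di-/tri- are ignored for ordering).
The name is 7-bromo-3-methylhept-5-enoic acid.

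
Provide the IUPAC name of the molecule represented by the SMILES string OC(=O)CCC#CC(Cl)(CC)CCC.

Counting along the main chain through the –COOH group and the multiple bond gives 9 carbons: the parent is nonane.
A carboxylic acid (terminal –COOH) is the principal characteristic group, giving the suffix -oic acid.
The chain contains a C≡C triple bond, so the unsaturation ending is -yne.
Number the chain so that the carboxylic acid carbon is C-1 by definition.
That gives the triple bond between C-4 and C-5; a chloro group at C-6; an ethyl group at C-6.
Prefixes are listed alphabetically: chloro, ethyl.
The name is 6-chloro-6-ethylnon-4-ynoic acid.

6-chloro-6-ethylnon-4-ynoic acid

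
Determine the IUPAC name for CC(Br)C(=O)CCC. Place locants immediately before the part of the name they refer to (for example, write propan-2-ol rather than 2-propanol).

2-bromohexan-3-one

The longest carbon chain that includes the carbonyl has 6 carbons, so the parent hydride is hexane.
A ketone (C=O on an internal carbon) is the principal characteristic group, giving the suffix -one.
Choose the numbering such that numbering from this end puts the carbonyl group at C-3 rather than C-4.
That gives the carbonyl at C-3; a bromo group at C-2.
Putting it together: 2-bromohexan-3-one.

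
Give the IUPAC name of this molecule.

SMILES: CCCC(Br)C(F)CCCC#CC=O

The longest carbon chain that includes the –CHO group and the multiple bond has 11 carbons, so the parent hydride is undecane.
The principal characteristic group is an aldehyde (terminal –CHO), named with the suffix -al.
The chain contains a C≡C triple bond, so the unsaturation ending is -yne.
Number the chain so that the aldehyde carbon is C-1 by definition.
That gives the triple bond between C-2 and C-3; a bromo group at C-8; a fluoro group at C-7.
Prefixes are listed alphabetically: bromo, fluoro.
Putting it together: 8-bromo-7-fluoroundec-2-ynal.

8-bromo-7-fluoroundec-2-ynal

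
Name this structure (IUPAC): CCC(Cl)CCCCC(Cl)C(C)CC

The parent chain contains 11 carbons (undecane).
Choose the numbering such that the substituent locant set {3,4,9} is lower than {3,8,9} at the first point of difference.
This places chloro groups at C-4 and C-9; a methyl group at C-3.
The substituents are ordered alphabetically, ignoring any di-/tri- multipliers.
The name is 4,9-dichloro-3-methylundecane.

4,9-dichloro-3-methylundecane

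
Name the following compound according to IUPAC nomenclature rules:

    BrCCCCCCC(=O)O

Counting along the main chain through the –COOH group gives 7 carbons: the parent is heptane.
The principal characteristic group is a carboxylic acid (terminal –COOH), named with the suffix -oic acid.
The numbering direction is chosen so that the carboxylic acid carbon is C-1 by definition.
This places a bromo group at C-7.
The name is 7-bromoheptanoic acid.

7-bromoheptanoic acid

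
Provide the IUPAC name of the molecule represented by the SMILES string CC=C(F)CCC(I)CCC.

3-fluoro-6-iodonon-2-ene

The longest carbon chain that includes the multiple bond has 9 carbons, so the parent hydride is nonane.
There is one C=C double bond, indicated by the ending -ene.
Number the chain so that numbering from this end puts the double bond at C-2 rather than C-7.
This places the double bond between C-2 and C-3; a fluoro group at C-3; an iodo group at C-6.
Substituent prefixes are cited in alphabetical order (multiplying prefixes like di-/tri- are ignored for ordering).
Assembling the pieces gives 3-fluoro-6-iodonon-2-ene.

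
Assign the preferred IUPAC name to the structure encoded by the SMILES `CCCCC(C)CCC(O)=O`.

The longest carbon chain that includes the –COOH group has 8 carbons, so the parent hydride is octane.
The principal characteristic group is a carboxylic acid (terminal –COOH), named with the suffix -oic acid.
Number the chain so that the carboxylic acid carbon is C-1 by definition.
This places a methyl group at C-4.
The name is 4-methyloctanoic acid.

4-methyloctanoic acid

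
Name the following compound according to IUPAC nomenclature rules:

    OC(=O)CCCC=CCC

oct-5-enoic acid

Counting along the main chain through the –COOH group and the multiple bond gives 8 carbons: the parent is octane.
A carboxylic acid (terminal –COOH) is the principal characteristic group, giving the suffix -oic acid.
The chain contains a C=C double bond, so the unsaturation ending is -ene.
The numbering direction is chosen so that the carboxylic acid carbon is C-1 by definition.
With this numbering: the double bond between C-5 and C-6.
Assembling the pieces gives oct-5-enoic acid.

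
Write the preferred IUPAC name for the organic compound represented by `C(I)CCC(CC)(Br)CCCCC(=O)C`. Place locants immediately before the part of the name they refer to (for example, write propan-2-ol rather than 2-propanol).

7-bromo-7-ethyl-10-iododecan-2-one

Counting along the main chain through the carbonyl gives 10 carbons: the parent is decane.
The principal characteristic group is a ketone (C=O on an internal carbon), named with the suffix -one.
Choose the numbering such that numbering from this end puts the carbonyl group at C-2 rather than C-9.
With this numbering: the carbonyl at C-2; a bromo group at C-7; an ethyl group at C-7; an iodo group at C-10.
The substituents are ordered alphabetically, ignoring any di-/tri- multipliers.
The name is 7-bromo-7-ethyl-10-iododecan-2-one.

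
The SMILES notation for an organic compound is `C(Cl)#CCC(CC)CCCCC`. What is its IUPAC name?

The longest carbon chain that includes the multiple bond has 9 carbons, so the parent hydride is nonane.
The chain contains a C≡C triple bond, so the unsaturation ending is -yne.
Number the chain so that numbering from this end puts the triple bond at C-1 rather than C-8.
This places the triple bond between C-1 and C-2; a chloro group at C-1; an ethyl group at C-4.
Prefixes are listed alphabetically: chloro, ethyl.
Assembling the pieces gives 1-chloro-4-ethylnon-1-yne.

1-chloro-4-ethylnon-1-yne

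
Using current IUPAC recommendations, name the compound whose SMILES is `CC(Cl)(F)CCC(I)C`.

The parent chain contains 6 carbons (hexane).
Choose the numbering such that the substituent locant set {2,2,5} is lower than {2,5,5} at the first point of difference.
With this numbering: a chloro group at C-2; a fluoro group at C-2; an iodo group at C-5.
The substituents are ordered alphabetically, ignoring any di-/tri- multipliers.
Assembling the pieces gives 2-chloro-2-fluoro-5-iodohexane.

2-chloro-2-fluoro-5-iodohexane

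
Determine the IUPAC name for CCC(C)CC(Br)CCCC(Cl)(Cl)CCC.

5-bromo-9,9-dichloro-3-methyldodecane

The parent chain contains 12 carbons (dodecane).
Choose the numbering such that the substituent locant set {3,5,9,9} is lower than {4,4,8,10} at the first point of difference.
This places a bromo group at C-5; two chloro groups at C-9; a methyl group at C-3.
Prefixes are listed alphabetically: bromo, chloro, methyl.
Putting it together: 5-bromo-9,9-dichloro-3-methyldodecane.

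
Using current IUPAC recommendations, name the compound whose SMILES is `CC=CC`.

The longest carbon chain that includes the multiple bond has 4 carbons, so the parent hydride is butane.
There is one C=C double bond, indicated by the ending -ene.
The molecule is symmetric, so either numbering direction gives the same locants.
With this numbering: the double bond between C-2 and C-3.
Assembling the pieces gives but-2-ene.

but-2-ene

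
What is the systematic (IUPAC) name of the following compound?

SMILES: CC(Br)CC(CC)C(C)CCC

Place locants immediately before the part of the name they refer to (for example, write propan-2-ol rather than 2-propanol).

The longest carbon chain is 8 atoms: the parent is octane.
The numbering direction is chosen so that the substituent locant set {2,4,5} is lower than {4,5,7} at the first point of difference.
With this numbering: a bromo group at C-2; an ethyl group at C-4; a methyl group at C-5.
Prefixes are listed alphabetically: bromo, ethyl, methyl.
Putting it together: 2-bromo-4-ethyl-5-methyloctane.

2-bromo-4-ethyl-5-methyloctane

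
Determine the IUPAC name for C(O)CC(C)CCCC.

The longest carbon chain that includes the –OH group has 7 carbons, so the parent hydride is heptane.
The principal characteristic group is an alcohol (–OH), named with the suffix -ol.
Choose the numbering such that numbering from this end puts the hydroxyl group at C-1 rather than C-7.
That gives the hydroxyl at C-1; a methyl group at C-3.
Putting it together: 3-methylheptan-1-ol.

3-methylheptan-1-ol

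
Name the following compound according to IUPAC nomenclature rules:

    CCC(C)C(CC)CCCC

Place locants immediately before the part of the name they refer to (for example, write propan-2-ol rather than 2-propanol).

4-ethyl-3-methyloctane

The parent chain contains 8 carbons (octane).
Choose the numbering such that the substituent locant set {3,4} is lower than {5,6} at the first point of difference.
This places an ethyl group at C-4; a methyl group at C-3.
Substituent prefixes are cited in alphabetical order (multiplying prefixes like di-/tri- are ignored for ordering).
Assembling the pieces gives 4-ethyl-3-methyloctane.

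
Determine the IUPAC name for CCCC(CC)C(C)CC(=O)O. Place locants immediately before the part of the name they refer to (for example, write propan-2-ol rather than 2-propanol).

4-ethyl-3-methylheptanoic acid

The longest carbon chain that includes the –COOH group has 7 carbons, so the parent hydride is heptane.
A carboxylic acid (terminal –COOH) is the principal characteristic group, giving the suffix -oic acid.
The numbering direction is chosen so that the carboxylic acid carbon is C-1 by definition.
That gives an ethyl group at C-4; a methyl group at C-3.
Substituent prefixes are cited in alphabetical order (multiplying prefixes like di-/tri- are ignored for ordering).
The name is 4-ethyl-3-methylheptanoic acid.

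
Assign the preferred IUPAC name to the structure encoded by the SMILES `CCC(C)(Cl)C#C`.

3-chloro-3-methylpent-1-yne

Counting along the main chain through the multiple bond gives 5 carbons: the parent is pentane.
The chain contains a C≡C triple bond, so the unsaturation ending is -yne.
Number the chain so that numbering from this end puts the triple bond at C-1 rather than C-4.
With this numbering: the triple bond between C-1 and C-2; a chloro group at C-3; a methyl group at C-3.
Substituent prefixes are cited in alphabetical order (multiplying prefixes like di-/tri- are ignored for ordering).
Putting it together: 3-chloro-3-methylpent-1-yne.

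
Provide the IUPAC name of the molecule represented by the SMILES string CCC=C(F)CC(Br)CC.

The longest chain bearing the multiple bond is 8 carbons long (octane).
A C=C double bond in the chain gives the infix -ene-.
Number the chain so that numbering from this end puts the double bond at C-3 rather than C-5.
That gives the double bond between C-3 and C-4; a bromo group at C-6; a fluoro group at C-4.
Substituent prefixes are cited in alphabetical order (multiplying prefixes like di-/tri- are ignored for ordering).
Assembling the pieces gives 6-bromo-4-fluorooct-3-ene.

6-bromo-4-fluorooct-3-ene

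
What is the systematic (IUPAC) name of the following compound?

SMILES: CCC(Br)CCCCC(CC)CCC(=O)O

9-bromo-4-ethylundecanoic acid

The longest chain bearing the –COOH group is 11 carbons long (undecane).
A carboxylic acid (terminal –COOH) is the principal characteristic group, giving the suffix -oic acid.
Choose the numbering such that the carboxylic acid carbon is C-1 by definition.
With this numbering: a bromo group at C-9; an ethyl group at C-4.
Prefixes are listed alphabetically: bromo, ethyl.
Putting it together: 9-bromo-4-ethylundecanoic acid.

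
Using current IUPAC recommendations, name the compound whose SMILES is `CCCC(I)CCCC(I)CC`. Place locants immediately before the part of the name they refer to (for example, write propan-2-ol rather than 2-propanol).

The longest carbon chain is 10 atoms: the parent is decane.
The numbering direction is chosen so that the substituent locant set {3,7} is lower than {4,8} at the first point of difference.
This places iodo groups at C-3 and C-7.
The name is 3,7-diiododecane.

3,7-diiododecane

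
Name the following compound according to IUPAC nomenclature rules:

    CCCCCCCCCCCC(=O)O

The longest carbon chain that includes the –COOH group has 12 carbons, so the parent hydride is dodecane.
A carboxylic acid (terminal –COOH) is the principal characteristic group, giving the suffix -oic acid.
Choose the numbering such that the carboxylic acid carbon is C-1 by definition.
Assembling the pieces gives dodecanoic acid.

dodecanoic acid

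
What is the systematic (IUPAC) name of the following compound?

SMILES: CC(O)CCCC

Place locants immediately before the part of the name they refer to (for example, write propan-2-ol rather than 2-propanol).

hexan-2-ol

The longest chain bearing the –OH group is 6 carbons long (hexane).
The principal characteristic group is an alcohol (–OH), named with the suffix -ol.
Choose the numbering such that numbering from this end puts the hydroxyl group at C-2 rather than C-5.
That gives the hydroxyl at C-2.
Putting it together: hexan-2-ol.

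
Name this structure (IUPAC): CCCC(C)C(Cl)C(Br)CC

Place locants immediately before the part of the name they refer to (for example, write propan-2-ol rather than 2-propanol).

The longest continuous carbon chain has 8 atoms, so the parent hydride is octane.
Number the chain so that the substituent locant set {3,4,5} is lower than {4,5,6} at the first point of difference.
This places a bromo group at C-3; a chloro group at C-4; a methyl group at C-5.
Substituent prefixes are cited in alphabetical order (multiplying prefixes like di-/tri- are ignored for ordering).
Assembling the pieces gives 3-bromo-4-chloro-5-methyloctane.

3-bromo-4-chloro-5-methyloctane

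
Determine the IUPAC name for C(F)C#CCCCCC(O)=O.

The longest chain bearing the –COOH group and the multiple bond is 8 carbons long (octane).
The highest-priority functional group is a carboxylic acid (terminal –COOH), so the name ends in -oic acid.
The chain contains a C≡C triple bond, so the unsaturation ending is -yne.
Choose the numbering such that the carboxylic acid carbon is C-1 by definition.
This places the triple bond between C-6 and C-7; a fluoro group at C-8.
Putting it together: 8-fluorooct-6-ynoic acid.

8-fluorooct-6-ynoic acid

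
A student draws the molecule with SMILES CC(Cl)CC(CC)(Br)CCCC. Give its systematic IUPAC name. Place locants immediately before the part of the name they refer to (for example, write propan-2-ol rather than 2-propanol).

The longest carbon chain is 8 atoms: the parent is octane.
The numbering direction is chosen so that the substituent locant set {2,4,4} is lower than {5,5,7} at the first point of difference.
This places a bromo group at C-4; a chloro group at C-2; an ethyl group at C-4.
Substituent prefixes are cited in alphabetical order (multiplying prefixes like di-/tri- are ignored for ordering).
The name is 4-bromo-2-chloro-4-ethyloctane.

4-bromo-2-chloro-4-ethyloctane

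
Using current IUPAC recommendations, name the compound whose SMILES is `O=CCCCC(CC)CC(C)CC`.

5-ethyl-7-methylnonanal

The longest carbon chain that includes the –CHO group has 9 carbons, so the parent hydride is nonane.
The highest-priority functional group is an aldehyde (terminal –CHO), so the name ends in -al.
Choose the numbering such that the aldehyde carbon is C-1 by definition.
With this numbering: an ethyl group at C-5; a methyl group at C-7.
Substituent prefixes are cited in alphabetical order (multiplying prefixes like di-/tri- are ignored for ordering).
Putting it together: 5-ethyl-7-methylnonanal.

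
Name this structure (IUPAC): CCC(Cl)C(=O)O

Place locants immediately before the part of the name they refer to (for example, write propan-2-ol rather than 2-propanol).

The longest chain bearing the –COOH group is 4 carbons long (butane).
A carboxylic acid (terminal –COOH) is the principal characteristic group, giving the suffix -oic acid.
Number the chain so that the carboxylic acid carbon is C-1 by definition.
This places a chloro group at C-2.
Assembling the pieces gives 2-chlorobutanoic acid.

2-chlorobutanoic acid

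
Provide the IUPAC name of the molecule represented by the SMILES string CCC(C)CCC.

3-methylhexane

The longest carbon chain is 6 atoms: the parent is hexane.
Number the chain so that the substituent locant set {3} is lower than {4} at the first point of difference.
This places a methyl group at C-3.
Assembling the pieces gives 3-methylhexane.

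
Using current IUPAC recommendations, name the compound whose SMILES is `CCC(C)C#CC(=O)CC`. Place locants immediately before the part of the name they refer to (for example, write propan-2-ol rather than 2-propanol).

The longest carbon chain that includes the carbonyl and the multiple bond has 8 carbons, so the parent hydride is octane.
The highest-priority functional group is a ketone (C=O on an internal carbon), so the name ends in -one.
There is one C≡C triple bond, indicated by the ending -yne.
Number the chain so that numbering from this end puts the carbonyl group at C-3 rather than C-6.
With this numbering: the carbonyl at C-3; the triple bond between C-4 and C-5; a methyl group at C-6.
Putting it together: 6-methyloct-4-yn-3-one.

6-methyloct-4-yn-3-one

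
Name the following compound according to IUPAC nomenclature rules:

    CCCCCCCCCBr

The longest continuous carbon chain has 9 atoms, so the parent hydride is nonane.
Number the chain so that the substituent locant set {1} is lower than {9} at the first point of difference.
With this numbering: a bromo group at C-1.
Assembling the pieces gives 1-bromononane.

1-bromononane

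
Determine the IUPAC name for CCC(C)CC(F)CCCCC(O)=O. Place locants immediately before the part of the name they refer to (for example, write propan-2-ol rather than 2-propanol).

The longest chain bearing the –COOH group is 10 carbons long (decane).
The principal characteristic group is a carboxylic acid (terminal –COOH), named with the suffix -oic acid.
Number the chain so that the carboxylic acid carbon is C-1 by definition.
With this numbering: a fluoro group at C-6; a methyl group at C-8.
The substituents are ordered alphabetically, ignoring any di-/tri- multipliers.
Putting it together: 6-fluoro-8-methyldecanoic acid.

6-fluoro-8-methyldecanoic acid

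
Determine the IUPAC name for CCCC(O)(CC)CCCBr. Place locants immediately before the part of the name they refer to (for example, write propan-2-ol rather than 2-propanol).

The longest chain bearing the –OH group is 7 carbons long (heptane).
The principal characteristic group is an alcohol (–OH), named with the suffix -ol.
Choose the numbering such that the substituent locant set {1,4} is lower than {4,7} at the first point of difference.
This places the hydroxyl at C-4; a bromo group at C-1; an ethyl group at C-4.
Prefixes are listed alphabetically: bromo, ethyl.
Putting it together: 1-bromo-4-ethylheptan-4-ol.

1-bromo-4-ethylheptan-4-ol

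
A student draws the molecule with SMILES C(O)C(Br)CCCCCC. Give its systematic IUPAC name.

Counting along the main chain through the –OH group gives 8 carbons: the parent is octane.
An alcohol (–OH) is the principal characteristic group, giving the suffix -ol.
Number the chain so that numbering from this end puts the hydroxyl group at C-1 rather than C-8.
That gives the hydroxyl at C-1; a bromo group at C-2.
The name is 2-bromooctan-1-ol.

2-bromooctan-1-ol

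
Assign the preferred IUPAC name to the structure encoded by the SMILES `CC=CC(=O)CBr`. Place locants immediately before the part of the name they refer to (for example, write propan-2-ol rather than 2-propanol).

1-bromopent-3-en-2-one

The longest carbon chain that includes the carbonyl and the multiple bond has 5 carbons, so the parent hydride is pentane.
A ketone (C=O on an internal carbon) is the principal characteristic group, giving the suffix -one.
The chain contains a C=C double bond, so the unsaturation ending is -ene.
Choose the numbering such that numbering from this end puts the carbonyl group at C-2 rather than C-4.
With this numbering: the carbonyl at C-2; the double bond between C-3 and C-4; a bromo group at C-1.
Putting it together: 1-bromopent-3-en-2-one.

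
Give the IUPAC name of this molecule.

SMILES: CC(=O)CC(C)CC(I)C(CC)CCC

The longest carbon chain that includes the carbonyl has 10 carbons, so the parent hydride is decane.
A ketone (C=O on an internal carbon) is the principal characteristic group, giving the suffix -one.
Number the chain so that numbering from this end puts the carbonyl group at C-2 rather than C-9.
That gives the carbonyl at C-2; an ethyl group at C-7; an iodo group at C-6; a methyl group at C-4.
The substituents are ordered alphabetically, ignoring any di-/tri- multipliers.
Putting it together: 7-ethyl-6-iodo-4-methyldecan-2-one.

7-ethyl-6-iodo-4-methyldecan-2-one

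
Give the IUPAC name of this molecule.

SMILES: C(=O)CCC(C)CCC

4-methylheptanal

The longest chain bearing the –CHO group is 7 carbons long (heptane).
An aldehyde (terminal –CHO) is the principal characteristic group, giving the suffix -al.
The numbering direction is chosen so that the aldehyde carbon is C-1 by definition.
With this numbering: a methyl group at C-4.
The name is 4-methylheptanal.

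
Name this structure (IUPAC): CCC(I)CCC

The longest continuous carbon chain has 6 atoms, so the parent hydride is hexane.
Choose the numbering such that the substituent locant set {3} is lower than {4} at the first point of difference.
With this numbering: an iodo group at C-3.
The name is 3-iodohexane.

3-iodohexane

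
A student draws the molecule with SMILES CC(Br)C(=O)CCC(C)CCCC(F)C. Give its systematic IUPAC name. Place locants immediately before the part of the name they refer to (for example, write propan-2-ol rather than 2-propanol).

Counting along the main chain through the carbonyl gives 11 carbons: the parent is undecane.
The highest-priority functional group is a ketone (C=O on an internal carbon), so the name ends in -one.
Choose the numbering such that numbering from this end puts the carbonyl group at C-3 rather than C-9.
That gives the carbonyl at C-3; a bromo group at C-2; a fluoro group at C-10; a methyl group at C-6.
Prefixes are listed alphabetically: bromo, fluoro, methyl.
Assembling the pieces gives 2-bromo-10-fluoro-6-methylundecan-3-one.

2-bromo-10-fluoro-6-methylundecan-3-one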